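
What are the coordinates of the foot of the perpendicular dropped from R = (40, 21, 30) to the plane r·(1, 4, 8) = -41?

(35, 1, -10)

The perpendicular from R has direction n = (1, 4, 8): r = (40, 21, 30) + λ(1, 4, 8).
Substitute into the plane: n·(R + λn) = -41 gives 364 + 81λ = -41, so λ = -5.
Foot = (40, 21, 30) + (-5)·(1, 4, 8) = (35, 1, -10).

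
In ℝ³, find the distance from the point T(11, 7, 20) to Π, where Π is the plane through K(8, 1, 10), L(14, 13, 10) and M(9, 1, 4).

KL = (6, 12, 0) and KM = (1, 0, -6), so a normal is n = KL × KM = (-72, 36, -12).
Then n·(11, 7, 20) - (-660) = -120.
|n| = √(5184 + 1296 + 144) = 12√46, so the distance is |-120|/(12√46) = 5√46/23.

10/√46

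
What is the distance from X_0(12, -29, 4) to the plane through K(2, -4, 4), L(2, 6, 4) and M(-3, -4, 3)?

KL = (0, 10, 0) and KM = (-5, 0, -1), so a normal is n = KL × KM = (-10, 0, 50).
Then n·(12, -29, 4) - 180 = -100.
|n| = √(100 + 0 + 2500) = 10√26, so the distance is |-100|/(10√26) = 5√26/13.

10/√26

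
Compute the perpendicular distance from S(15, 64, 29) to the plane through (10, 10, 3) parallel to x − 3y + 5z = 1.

Parallel planes share the normal n = (1, −3, 5); since (10, 10, 3) lies on the plane, its equation is x − 3y + 5z = -5.
n = (1, −3, 5); n·P − (-5) = -27; |n| = √35; distance = 27/√35 = 27√35/35.

27√35/35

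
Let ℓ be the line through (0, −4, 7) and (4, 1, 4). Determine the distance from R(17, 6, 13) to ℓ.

15

A direction vector is d = (4, 5, −3).
AP = (17, 10, 6), and AP × d = (−60, 75, 45).
|AP × d|² = 11250 and |d|² = 50, so the distance is √(11250/50) = √225 = 15.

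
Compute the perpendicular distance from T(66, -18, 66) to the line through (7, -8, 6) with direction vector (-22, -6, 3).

√5065

Direction vector d = (-22, -6, 3).
AP = (59, -10, 60), and AP × d = (330, -1497, -574).
|AP × d|² = 2679385 and |d|² = 529, so the distance is √(2679385/529) = √5065.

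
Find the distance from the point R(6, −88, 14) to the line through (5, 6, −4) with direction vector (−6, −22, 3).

√697

Direction vector d = (−6, −22, 3).
AP = (1, −94, 18), and AP × d = (114, −111, −586).
|AP × d|² = 368713 and |d|² = 529, so the distance is √(368713/529) = √697.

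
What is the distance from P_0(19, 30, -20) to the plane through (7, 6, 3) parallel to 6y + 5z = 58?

29/√61

Parallel planes share the normal n = (0, 6, 5); since (7, 6, 3) lies on the plane, its equation is 6y + 5z = 51.
n = (0, 6, 5); n·P − 51 = 29; |n| = √61; distance = 29/√61 = 29√61/61.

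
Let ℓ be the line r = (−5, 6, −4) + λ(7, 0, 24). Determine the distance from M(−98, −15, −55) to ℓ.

3√674

Direction vector d = (7, 0, 24).
AP = (−93, −21, −51), and AP × d = (−504, 1875, 147).
|AP × d|² = 3791250 and |d|² = 625, so the distance is √(3791250/625) = √6066 = 3√674.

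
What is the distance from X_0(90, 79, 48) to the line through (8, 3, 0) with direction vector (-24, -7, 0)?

Direction vector d = (-24, -7, 0).
AP = (82, 76, 48), and AP × d = (336, -1152, 1250).
|AP × d|² = 3002500 and |d|² = 625, so the distance is √(3002500/625) = √4804 = 2√1201.

2√1201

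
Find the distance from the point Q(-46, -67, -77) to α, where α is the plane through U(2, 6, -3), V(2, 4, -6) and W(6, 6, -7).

25/√17

UV = (0, -2, -3) and UW = (4, 0, -4), so a normal is n = UV × UW = (8, -12, 8).
Then n·(-46, -67, -77) - (-80) = -100.
|n| = √(64 + 144 + 64) = 4√17, so the distance is |-100|/(4√17) = 25/√17.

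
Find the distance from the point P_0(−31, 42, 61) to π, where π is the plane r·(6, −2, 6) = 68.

Normal vector n = (6, −2, 6), and n·(−31, 42, 61) − 68 = 28.
|n| = √(36 + 4 + 36) = 2√19, so the distance is |28|/(2√19) = 14√19/19.

14/√19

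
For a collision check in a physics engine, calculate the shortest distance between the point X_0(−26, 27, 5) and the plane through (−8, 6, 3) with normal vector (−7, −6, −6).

The plane has equation n·(r − (−8, 6, 3)) = 0, i.e. n·r = 2.
n = (−7, −6, −6); n·P − 2 = -12; |n| = 11; distance = 12/11.

12/11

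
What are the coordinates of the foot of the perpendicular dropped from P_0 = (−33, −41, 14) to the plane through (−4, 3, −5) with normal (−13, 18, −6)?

(-46, -23, 8)

n = (−13, 18, −6), |n|² = 529, and n·P_0 − 136 = -529.
t = -529/529 = -1, so the foot is P_0 − t·n = (−33, −41, 14) − (-1)·(−13, 18, −6) = (−46, −23, 8).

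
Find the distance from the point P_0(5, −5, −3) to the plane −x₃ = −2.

5

Normal vector n = (0, 0, −1), and n·(5, −5, −3) − (−2) = 5.
|n| = √(0 + 0 + 1) = 1, so the distance is |5|/1 = 5.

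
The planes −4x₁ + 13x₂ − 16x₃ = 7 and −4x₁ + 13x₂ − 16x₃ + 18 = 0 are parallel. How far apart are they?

Both planes have normal n = (−4, 13, −16), |n| = 21. Any point on the first plane is at distance |(-18) − 7|/|n| = 25/21 from the second.

25/21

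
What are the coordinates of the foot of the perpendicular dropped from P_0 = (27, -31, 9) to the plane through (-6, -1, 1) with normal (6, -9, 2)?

The perpendicular from P_0 has direction n = (6, -9, 2): r = (27, -31, 9) + μ(6, -9, 2).
Substitute into the plane: n·(P_0 + μn) = -25 gives 459 + 121μ = -25, so μ = -4.
Foot = (27, -31, 9) + (-4)·(6, -9, 2) = (3, 5, 1).

(3, 5, 1)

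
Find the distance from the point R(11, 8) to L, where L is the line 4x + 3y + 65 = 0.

d = |4·11 + 3·8 − (-65)| / √(16 + 9) = |133|/5 = 133/5.

133/5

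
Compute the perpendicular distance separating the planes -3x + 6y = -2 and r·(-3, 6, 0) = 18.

With common normal n = (-3, 6, 0) (|n| = 3√5), the distance is |(-2) − 18|/|n| = 20/(3√5) = 4√5/3.

4√5/3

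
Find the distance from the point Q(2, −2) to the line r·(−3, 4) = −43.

29/5

The normal to the line is n = (−3, 4) with |n| = 5.
|n·Q − (-43)| = |-14 − (-43)| = 29, so the distance is 29/5.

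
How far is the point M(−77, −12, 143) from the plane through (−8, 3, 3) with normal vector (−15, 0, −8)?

The plane has equation n·(r − (−8, 3, 3)) = 0, i.e. n·r = 96.
d = |(-15)·(-77) + (-8)·143 − 96| / √(225 + 0 + 64) = |-85| / 17 = 5.

5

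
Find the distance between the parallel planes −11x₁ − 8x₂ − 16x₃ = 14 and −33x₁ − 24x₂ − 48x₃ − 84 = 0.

2/3

Divide the second equation by 3 to match normals: −11x₁ − 8x₂ − 16x₃ = 28.
Both planes have normal n = (−11, −8, −16), |n| = 21. Any point on the first plane is at distance |28 − 14|/|n| = 14/21 = 2/3 from the second.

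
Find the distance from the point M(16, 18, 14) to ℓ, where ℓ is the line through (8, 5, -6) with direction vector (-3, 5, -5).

√574

Direction vector d = (-3, 5, -5).
AP = (8, 13, 20); AP·d = -59, |AP|² = 633, |d|² = 59.
distance² = |AP|² − (AP·d)²/|d|² = 633 − 3481/59 = 574, so the distance is √574.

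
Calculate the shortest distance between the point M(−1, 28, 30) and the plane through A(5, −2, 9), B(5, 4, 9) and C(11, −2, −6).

12√29/29

AB = (0, 6, 0) and AC = (6, 0, −15), so a normal is n = AB × AC = (−90, 0, −36).
Then n·(−1, 28, 30) − (−774) = −216.
|n| = √(8100 + 0 + 1296) = 18√29, so the distance is |-216|/(18√29) = 12√29/29.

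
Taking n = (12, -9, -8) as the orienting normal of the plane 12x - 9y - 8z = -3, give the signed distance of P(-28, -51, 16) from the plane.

n·P − (-3) = -2.
|n| = 17, so the signed distance is -2/17.

-2/17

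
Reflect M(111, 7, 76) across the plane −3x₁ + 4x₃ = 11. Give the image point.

(507/5, 7, 444/5)

n = (−3, 0, 4), |n|² = 25, n·M − 11 = -40, so t = -40/25 = -8/5.
Foot F = M − (-8/5)·n = (531/5, 7, 412/5); the reflection is 2F − M = (507/5, 7, 444/5).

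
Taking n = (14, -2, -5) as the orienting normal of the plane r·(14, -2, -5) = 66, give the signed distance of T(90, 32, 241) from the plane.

n·T − 66 = -75.
|n| = 15, so the signed distance is -75/15 = -5.

-5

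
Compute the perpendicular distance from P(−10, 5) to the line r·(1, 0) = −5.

5

d = |1·(-10) + 0·5 − (-5)| / √(1 + 0) = |-5|/1 = 5.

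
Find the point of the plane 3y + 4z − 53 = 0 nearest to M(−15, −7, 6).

The perpendicular from M has direction n = (0, 3, 4): r = (−15, −7, 6) + μ(0, 3, 4).
Substitute into the plane: n·(M + μn) = 53 gives 3 + 25μ = 53, so μ = 2.
Foot = (−15, −7, 6) + 2·(0, 3, 4) = (−15, −1, 14).

(-15, -1, 14)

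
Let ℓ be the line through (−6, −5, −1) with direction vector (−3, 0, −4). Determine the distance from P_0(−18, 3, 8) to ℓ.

Direction vector d = (−3, 0, −4).
AP = (−12, 8, 9); AP·d = 0, |AP|² = 289, |d|² = 25.
distance² = |AP|² − (AP·d)²/|d|² = 289 − 0/25 = 289, so the distance is 17.

17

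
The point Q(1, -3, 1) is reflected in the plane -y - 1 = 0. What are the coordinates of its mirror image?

With n = (0, -1, 0), the signed offset is (n·Q − 1)/|n|² = 2/1 = 2.
Q' = Q − 2t·n = (1, -3, 1) − 4·(0, -1, 0) = (1, 1, 1).

(1, 1, 1)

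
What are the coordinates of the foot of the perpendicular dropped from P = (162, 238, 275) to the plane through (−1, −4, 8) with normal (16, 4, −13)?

The perpendicular from P has direction n = (16, 4, −13): r = (162, 238, 275) + t(16, 4, −13).
Substitute into the plane: n·(P + tn) = -136 gives -31 + 441t = -136, so t = -5/21.
Foot = (162, 238, 275) + (-5/21)·(16, 4, −13) = (3322/21, 4978/21, 5840/21).

(3322/21, 4978/21, 5840/21)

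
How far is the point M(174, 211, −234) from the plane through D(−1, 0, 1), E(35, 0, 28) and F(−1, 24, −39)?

DE = (36, 0, 27) and DF = (0, 24, −40), so a normal is n = DE × DF = (−648, 1440, 864).
d = |(-648)·174 + 1440·211 + 864·(-234) − 1512| / √(419904 + 2073600 + 746496) = |-12600| / 1800 = 7.

7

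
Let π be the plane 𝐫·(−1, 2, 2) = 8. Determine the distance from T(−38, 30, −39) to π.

Normal vector n = (−1, 2, 2), and n·(−38, 30, −39) − 8 = 12.
|n| = √(1 + 4 + 4) = 3, so the distance is |12|/3 = 4.

4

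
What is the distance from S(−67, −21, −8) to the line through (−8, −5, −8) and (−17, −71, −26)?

2√802

A direction vector is d = (−9, −66, −18).
AP = (−59, −16, 0); AP·d = 1587, |AP|² = 3737, |d|² = 4761.
distance² = |AP|² − (AP·d)²/|d|² = 3737 − 2518569/4761 = 3208, so the distance is 2√802.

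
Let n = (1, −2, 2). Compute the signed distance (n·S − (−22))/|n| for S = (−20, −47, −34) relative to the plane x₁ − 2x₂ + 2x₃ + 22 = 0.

n·S − (-22) = 28.
|n| = 3, so the signed distance is 28/3.

28/3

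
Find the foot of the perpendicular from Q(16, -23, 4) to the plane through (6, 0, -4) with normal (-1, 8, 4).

(14, -7, 12)

n = (-1, 8, 4), |n|² = 81, and n·Q − (-22) = -162.
t = -162/81 = -2, so the foot is Q − t·n = (16, -23, 4) − (-2)·(-1, 8, 4) = (14, -7, 12).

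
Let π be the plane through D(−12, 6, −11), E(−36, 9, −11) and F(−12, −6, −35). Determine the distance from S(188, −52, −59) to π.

8

DE = (−24, 3, 0) and DF = (0, −12, −24), so a normal is n = DE × DF = (−72, −576, 288).
Then n·(188, −52, −59) − (−5760) = 5184.
|n| = √(5184 + 331776 + 82944) = 648, so the distance is |5184|/648 = 8.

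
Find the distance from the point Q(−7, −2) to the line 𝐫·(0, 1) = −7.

5

The normal to the line is n = (0, 1) with |n| = 1.
|n·Q − (-7)| = |-2 − (-7)| = 5, so the distance is 5/1 = 5.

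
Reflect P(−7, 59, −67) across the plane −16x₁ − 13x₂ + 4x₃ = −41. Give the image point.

n = (−16, −13, 4), |n|² = 441, n·P − (-41) = -882, so t = -882/441 = -2.
Foot F = P − (-2)·n = (−39, 33, −59); the reflection is 2F − P = (−71, 7, −51).

(-71, 7, -51)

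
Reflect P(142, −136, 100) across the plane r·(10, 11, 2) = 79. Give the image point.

n = (10, 11, 2), |n|² = 225, n·P − 79 = 45, so t = 45/225 = 1/5.
Foot F = P − (1/5)·n = (140, −691/5, 498/5); the reflection is 2F − P = (138, −702/5, 496/5).

(138, -702/5, 496/5)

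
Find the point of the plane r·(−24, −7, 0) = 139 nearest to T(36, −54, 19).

(12, -61, 19)

The perpendicular from T has direction n = (−24, −7, 0): r = (36, −54, 19) + λ(−24, −7, 0).
Substitute into the plane: n·(T + λn) = 139 gives -486 + 625λ = 139, so λ = 1.
Foot = (36, −54, 19) + 1·(−24, −7, 0) = (12, −61, 19).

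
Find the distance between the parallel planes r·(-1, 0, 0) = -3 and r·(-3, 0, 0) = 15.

Divide the second equation by 3 to match normals: -x₁ = 5.
With common normal n = (-1, 0, 0) (|n| = 1), the distance is |(-3) − 5|/|n| = 8/1 = 8.

8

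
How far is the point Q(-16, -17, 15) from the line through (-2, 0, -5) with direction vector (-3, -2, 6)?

Direction vector d = (-3, -2, 6).
AP = (-14, -17, 20), and AP × d = (-62, 24, -23).
|AP × d|² = 4949 and |d|² = 49, so the distance is √(4949/49) = √101.

√101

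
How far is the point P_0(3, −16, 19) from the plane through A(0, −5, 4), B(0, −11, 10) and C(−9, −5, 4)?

AB = (0, −6, 6) and AC = (−9, 0, 0), so a normal is n = AB × AC = (0, −54, −54).
d = |(-54)·(-16) + (-54)·19 − 54| / √(0 + 2916 + 2916) = |-216| / (54√2) = 2√2.

2√2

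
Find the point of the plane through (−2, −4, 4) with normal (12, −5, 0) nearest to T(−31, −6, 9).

(-7, -16, 9)

The perpendicular from T has direction n = (12, −5, 0): r = (−31, −6, 9) + μ(12, −5, 0).
Substitute into the plane: n·(T + μn) = -4 gives -342 + 169μ = -4, so μ = 2.
Foot = (−31, −6, 9) + 2·(12, −5, 0) = (−7, −16, 9).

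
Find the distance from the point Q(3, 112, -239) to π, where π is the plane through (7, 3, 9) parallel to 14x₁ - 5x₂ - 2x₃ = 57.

Parallel planes share the normal n = (14, -5, -2); since (7, 3, 9) lies on the plane, its equation is 14x₁ - 5x₂ - 2x₃ = 65.
Then n·(3, 112, -239) - 65 = -105.
|n| = √(196 + 25 + 4) = 15, so the distance is |-105|/15 = 7.

7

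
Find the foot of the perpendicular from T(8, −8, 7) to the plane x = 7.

(7, -8, 7)

The perpendicular from T has direction n = (1, 0, 0): r = (8, −8, 7) + μ(1, 0, 0).
Substitute into the plane: n·(T + μn) = 7 gives 8 + 1μ = 7, so μ = -1.
Foot = (8, −8, 7) + (-1)·(1, 0, 0) = (7, −8, 7).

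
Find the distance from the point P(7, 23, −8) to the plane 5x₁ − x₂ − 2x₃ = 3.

25/√30

n = (5, −1, −2); n·P − 3 = 25; |n| = √30; distance = 25/√30.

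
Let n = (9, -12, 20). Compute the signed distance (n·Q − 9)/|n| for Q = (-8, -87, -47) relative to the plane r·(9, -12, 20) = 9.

23/25

n·Q − 9 = 23.
|n| = 25, so the signed distance is 23/25.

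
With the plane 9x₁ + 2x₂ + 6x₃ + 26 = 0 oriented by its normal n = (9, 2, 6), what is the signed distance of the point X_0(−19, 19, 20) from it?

n·X_0 − (-26) = 13.
|n| = 11, so the signed distance is 13/11.

13/11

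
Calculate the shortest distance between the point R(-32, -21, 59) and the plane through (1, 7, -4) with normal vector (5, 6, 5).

9√86/43

The plane has equation n·(r − (1, 7, -4)) = 0, i.e. n·r = 27.
Then n·(-32, -21, 59) - 27 = -18.
|n| = √(25 + 36 + 25) = √86, so the distance is |-18|/√86 = 18/√86.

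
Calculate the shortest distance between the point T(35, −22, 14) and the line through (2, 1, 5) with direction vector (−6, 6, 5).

√826

Direction vector d = (−6, 6, 5).
AP = (33, −23, 9), and AP × d = (−169, −219, 60).
|AP × d|² = 80122 and |d|² = 97, so the distance is √(80122/97) = √826.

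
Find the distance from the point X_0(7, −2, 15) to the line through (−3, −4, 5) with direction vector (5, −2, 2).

Direction vector d = (5, −2, 2).
AP = (10, 2, 10); AP·d = 66, |AP|² = 204, |d|² = 33.
distance² = |AP|² − (AP·d)²/|d|² = 204 − 4356/33 = 72, so the distance is 6√2.

6√2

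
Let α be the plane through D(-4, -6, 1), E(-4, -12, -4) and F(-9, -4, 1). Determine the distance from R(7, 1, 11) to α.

DE = (0, -6, -5) and DF = (-5, 2, 0), so a normal is n = DE × DF = (10, 25, -30).
Then n·(7, 1, 11) - (-220) = -15.
|n| = √(100 + 625 + 900) = 5√65, so the distance is |-15|/(5√65) = 3√65/65.

3√65/65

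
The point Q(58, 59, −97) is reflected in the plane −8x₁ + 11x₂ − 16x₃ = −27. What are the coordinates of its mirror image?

With n = (−8, 11, −16), the signed offset is (n·Q − (-27))/|n|² = 1764/441 = 4.
Q' = Q − 2t·n = (58, 59, −97) − 8·(−8, 11, −16) = (122, −29, 31).

(122, -29, 31)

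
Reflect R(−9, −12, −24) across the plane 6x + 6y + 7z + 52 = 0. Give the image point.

(15, 12, 4)

With n = (6, 6, 7), the signed offset is (n·R − (-52))/|n|² = -242/121 = -2.
R' = R − 2t·n = (−9, −12, −24) − (-4)·(6, 6, 7) = (15, 12, 4).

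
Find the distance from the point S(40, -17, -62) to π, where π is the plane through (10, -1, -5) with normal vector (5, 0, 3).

21/√34

The plane has equation n·(r − (10, -1, -5)) = 0, i.e. n·r = 35.
Then n·(40, -17, -62) - 35 = -21.
|n| = √(25 + 0 + 9) = √34, so the distance is |-21|/√34 = 21/√34.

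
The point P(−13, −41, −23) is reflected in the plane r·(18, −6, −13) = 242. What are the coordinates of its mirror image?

(-407/23, -907/23, -451/23)

With n = (18, −6, −13), the signed offset is (n·P − 242)/|n|² = 69/529 = 3/23.
P' = P − 2t·n = (−13, −41, −23) − (6/23)·(18, −6, −13) = (−407/23, −907/23, −451/23).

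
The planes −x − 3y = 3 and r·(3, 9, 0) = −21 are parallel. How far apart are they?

2√10/5

Divide the second equation by -3 to match normals: −x − 3y = 7.
With common normal n = (−1, −3, 0) (|n| = √10), the distance is |3 − 7|/|n| = 4/√10.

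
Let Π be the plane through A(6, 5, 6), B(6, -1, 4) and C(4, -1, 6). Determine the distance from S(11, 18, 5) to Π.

AB = (0, -6, -2) and AC = (-2, -6, 0), so a normal is n = AB × AC = (-12, 4, -12).
Then n·(11, 18, 5) - (-124) = 4.
|n| = √(144 + 16 + 144) = 4√19, so the distance is |4|/(4√19) = √19/19.

√19/19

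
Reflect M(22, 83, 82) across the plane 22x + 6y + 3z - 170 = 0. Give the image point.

n = (22, 6, 3), |n|² = 529, n·M − 170 = 1058, so t = 1058/529 = 2.
Foot F = M − 2·n = (-22, 71, 76); the reflection is 2F − M = (-66, 59, 70).

(-66, 59, 70)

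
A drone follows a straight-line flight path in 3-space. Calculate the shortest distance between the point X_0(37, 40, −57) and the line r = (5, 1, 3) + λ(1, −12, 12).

Direction vector d = (1, −12, 12).
AP = (32, 39, −60); AP·d = -1156, |AP|² = 6145, |d|² = 289.
distance² = |AP|² − (AP·d)²/|d|² = 6145 − 1336336/289 = 1521, so the distance is 39.

39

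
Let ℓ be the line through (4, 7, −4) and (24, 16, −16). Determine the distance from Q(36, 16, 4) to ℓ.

4√34

A direction vector is d = (20, 9, −12).
AP = (32, 9, 8), and AP × d = (−180, 544, 108).
|AP × d|² = 340000 and |d|² = 625, so the distance is √(340000/625) = √544 = 4√34.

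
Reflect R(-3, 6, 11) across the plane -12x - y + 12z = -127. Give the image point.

n = (-12, -1, 12), |n|² = 289, n·R − (-127) = 289, so t = 289/289 = 1.
Foot F = R − 1·n = (9, 7, -1); the reflection is 2F − R = (21, 8, -13).

(21, 8, -13)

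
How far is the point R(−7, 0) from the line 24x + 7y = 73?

The normal to the line is n = (24, 7) with |n| = 25.
|n·R − 73| = |-168 − 73| = 241, so the distance is 241/25.

241/25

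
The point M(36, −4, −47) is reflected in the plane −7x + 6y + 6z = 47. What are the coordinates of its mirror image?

(-34, 56, 13)

n = (−7, 6, 6), |n|² = 121, n·M − 47 = -605, so t = -605/121 = -5.
Foot F = M − (-5)·n = (1, 26, −17); the reflection is 2F − M = (−34, 56, 13).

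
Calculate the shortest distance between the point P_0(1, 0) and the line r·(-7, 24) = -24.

d = |(-7)·1 + 24·0 − (-24)| / √(49 + 576) = |17|/25 = 17/25.

17/25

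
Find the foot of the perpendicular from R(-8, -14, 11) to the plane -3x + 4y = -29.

(-209/25, -338/25, 11)

n = (-3, 4, 0), |n|² = 25, and n·R − (-29) = -3.
t = -3/25, so the foot is R − t·n = (-8, -14, 11) − (-3/25)·(-3, 4, 0) = (-209/25, -338/25, 11).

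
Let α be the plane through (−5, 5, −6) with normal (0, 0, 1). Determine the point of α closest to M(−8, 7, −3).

(-8, 7, -6)

The perpendicular from M has direction n = (0, 0, 1): r = (−8, 7, −3) + t(0, 0, 1).
Substitute into the plane: n·(M + tn) = -6 gives -3 + 1t = -6, so t = -3.
Foot = (−8, 7, −3) + (-3)·(0, 0, 1) = (−8, 7, −6).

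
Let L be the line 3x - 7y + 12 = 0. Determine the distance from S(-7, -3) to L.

d = |3·(-7) + (-7)·(-3) − (-12)| / √(9 + 49) = |12|/√58 = 6√58/29.

6√58/29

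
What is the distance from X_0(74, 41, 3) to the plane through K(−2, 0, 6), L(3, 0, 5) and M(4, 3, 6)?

KL = (5, 0, −1) and KM = (6, 3, 0), so a normal is n = KL × KM = (3, −6, 15).
d = |3·74 + (-6)·41 + 15·3 − 84| / √(9 + 36 + 225) = |-63| / (3√30) = 21/√30.

21/√30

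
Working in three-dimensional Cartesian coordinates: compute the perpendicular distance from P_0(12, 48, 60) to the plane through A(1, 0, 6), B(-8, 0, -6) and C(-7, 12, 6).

30/17

AB = (-9, 0, -12) and AC = (-8, 12, 0), so a normal is n = AB × AC = (144, 96, -108).
n = (144, 96, -108); n·P − (-504) = 360; |n| = 204; distance = 360/204 = 30/17.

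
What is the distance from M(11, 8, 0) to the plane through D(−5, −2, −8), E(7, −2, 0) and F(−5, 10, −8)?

8√13/13

DE = (12, 0, 8) and DF = (0, 12, 0), so a normal is n = DE × DF = (−96, 0, 144).
d = |(-96)·11 + 144·0 − (-672)| / √(9216 + 0 + 20736) = |-384| / (48√13) = 8/√13.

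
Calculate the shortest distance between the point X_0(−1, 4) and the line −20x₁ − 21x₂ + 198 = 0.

134/29

d = |(-20)·(-1) + (-21)·4 − (-198)| / √(400 + 441) = |134|/29 = 134/29.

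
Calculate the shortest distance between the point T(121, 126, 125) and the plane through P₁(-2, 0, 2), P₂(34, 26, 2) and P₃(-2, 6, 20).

3

P₁P₂ = (36, 26, 0) and P₁P₃ = (0, 6, 18), so a normal is n = P₁P₂ × P₁P₃ = (468, -648, 216).
d = |468·121 + (-648)·126 + 216·125 − (-504)| / √(219024 + 419904 + 46656) = |2484| / 828 = 3.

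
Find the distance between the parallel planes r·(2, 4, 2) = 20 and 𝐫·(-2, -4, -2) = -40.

5√6/3

Divide the second equation by -1 to match normals: 2x + 4y + 2z = 40.
With common normal n = (2, 4, 2) (|n| = 2√6), the distance is |20 − 40|/|n| = 20/(2√6) = 10/√6.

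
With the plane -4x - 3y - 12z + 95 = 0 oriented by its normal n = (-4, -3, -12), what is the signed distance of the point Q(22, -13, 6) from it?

-2

n·Q − (-95) = -26.
|n| = 13, so the signed distance is -26/13 = -2.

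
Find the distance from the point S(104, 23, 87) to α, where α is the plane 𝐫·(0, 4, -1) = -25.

30√17/17

Normal vector n = (0, 4, -1), and n·(104, 23, 87) - (-25) = 30.
|n| = √(0 + 16 + 1) = √17, so the distance is |30|/√17 = 30√17/17.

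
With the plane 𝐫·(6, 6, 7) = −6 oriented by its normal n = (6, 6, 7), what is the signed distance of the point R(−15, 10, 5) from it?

n·R − (-6) = 11.
|n| = 11, so the signed distance is 11/11 = 1.

1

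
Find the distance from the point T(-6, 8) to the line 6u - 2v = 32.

d = |6·(-6) + (-2)·8 − 32| / √(36 + 4) = |-84|/(2√10) = 21√10/5.

42/√10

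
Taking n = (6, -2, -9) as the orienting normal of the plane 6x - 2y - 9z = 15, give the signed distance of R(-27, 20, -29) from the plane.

4

n·R − 15 = 44.
|n| = 11, so the signed distance is 44/11 = 4.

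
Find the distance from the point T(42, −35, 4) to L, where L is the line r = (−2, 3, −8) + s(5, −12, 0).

Direction vector d = (5, −12, 0).
AP = (44, −38, 12); AP·d = 676, |AP|² = 3524, |d|² = 169.
distance² = |AP|² − (AP·d)²/|d|² = 3524 − 456976/169 = 820, so the distance is 2√205.

2√205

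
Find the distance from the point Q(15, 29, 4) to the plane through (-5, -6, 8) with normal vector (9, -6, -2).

The plane has equation n·(r − (-5, -6, 8)) = 0, i.e. n·r = -25.
Then n·(15, 29, 4) - (-25) = -22.
|n| = √(81 + 36 + 4) = 11, so the distance is |-22|/11 = 2.

2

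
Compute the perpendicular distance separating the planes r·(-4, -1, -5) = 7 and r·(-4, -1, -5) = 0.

7/√42

With common normal n = (-4, -1, -5) (|n| = √42), the distance is |7 − 0|/|n| = 7/√42.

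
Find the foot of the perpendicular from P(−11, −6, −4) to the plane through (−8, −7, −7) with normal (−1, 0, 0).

n = (−1, 0, 0), |n|² = 1, and n·P − 8 = 3.
t = 3/1 = 3, so the foot is P − t·n = (−11, −6, −4) − 3·(−1, 0, 0) = (−8, −6, −4).

(-8, -6, -4)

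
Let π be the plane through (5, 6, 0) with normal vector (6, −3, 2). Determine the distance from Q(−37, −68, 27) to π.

The plane has equation n·(r − (5, 6, 0)) = 0, i.e. n·r = 12.
d = |6·(-37) + (-3)·(-68) + 2·27 − 12| / √(36 + 9 + 4) = |24| / 7 = 24/7.

24/7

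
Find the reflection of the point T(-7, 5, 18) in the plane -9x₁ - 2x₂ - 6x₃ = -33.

n = (-9, -2, -6), |n|² = 121, n·T − (-33) = -22, so t = -22/121 = -2/11.
Foot F = T − (-2/11)·n = (-95/11, 51/11, 186/11); the reflection is 2F − T = (-113/11, 47/11, 174/11).

(-113/11, 47/11, 174/11)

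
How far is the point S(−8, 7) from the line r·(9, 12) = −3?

d = |9·(-8) + 12·7 − (-3)| / √(81 + 144) = |15|/15 = 1.

1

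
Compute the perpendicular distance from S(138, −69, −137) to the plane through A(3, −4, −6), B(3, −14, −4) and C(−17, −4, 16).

AB = (0, −10, 2) and AC = (−20, 0, 22), so a normal is n = AB × AC = (−220, −40, −200).
Then n·(138, −69, −137) − 700 = −900.
|n| = √(48400 + 1600 + 40000) = 300, so the distance is |-900|/300 = 3.

3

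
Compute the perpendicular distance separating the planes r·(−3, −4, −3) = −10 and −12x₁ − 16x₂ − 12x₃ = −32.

Divide the second equation by 4 to match normals: −3x₁ − 4x₂ − 3x₃ = -8.
Both planes have normal n = (−3, −4, −3), |n| = √34. Any point on the first plane is at distance |(-8) − (-10)|/|n| = 2/√34 from the second.

√34/17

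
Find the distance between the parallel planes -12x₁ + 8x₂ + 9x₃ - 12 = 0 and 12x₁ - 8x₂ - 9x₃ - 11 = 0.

23/17

Divide the second equation by -1 to match normals: -12x₁ + 8x₂ + 9x₃ = -11.
With common normal n = (-12, 8, 9) (|n| = 17), the distance is |12 − (-11)|/|n| = 23/17.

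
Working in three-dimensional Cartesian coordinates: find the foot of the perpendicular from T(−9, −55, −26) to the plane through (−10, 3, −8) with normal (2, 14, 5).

n = (2, 14, 5), |n|² = 225, and n·T − (-18) = -900.
t = -900/225 = -4, so the foot is T − t·n = (−9, −55, −26) − (-4)·(2, 14, 5) = (−1, 1, −6).

(-1, 1, -6)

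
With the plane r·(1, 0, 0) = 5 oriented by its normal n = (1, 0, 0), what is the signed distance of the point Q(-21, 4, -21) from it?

-26

n·Q − 5 = -26.
|n| = 1, so the signed distance is -26/1 = -26.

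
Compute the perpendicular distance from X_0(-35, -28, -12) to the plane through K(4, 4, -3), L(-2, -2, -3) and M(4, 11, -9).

KL = (-6, -6, 0) and KM = (0, 7, -6), so a normal is n = KL × KM = (36, -36, -42).
Then n·(-35, -28, -12) - 126 = 126.
|n| = √(1296 + 1296 + 1764) = 66, so the distance is |126|/66 = 21/11.

21/11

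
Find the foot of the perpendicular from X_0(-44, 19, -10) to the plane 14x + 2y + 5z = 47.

(-2, 25, 5)

n = (14, 2, 5), |n|² = 225, and n·X_0 − 47 = -675.
t = -675/225 = -3, so the foot is X_0 − t·n = (-44, 19, -10) − (-3)·(14, 2, 5) = (-2, 25, 5).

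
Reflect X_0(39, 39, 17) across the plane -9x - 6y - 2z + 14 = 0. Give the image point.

(-51, -21, -3)

With n = (-9, -6, -2), the signed offset is (n·X_0 − (-14))/|n|² = -605/121 = -5.
X_0' = X_0 − 2t·n = (39, 39, 17) − (-10)·(-9, -6, -2) = (-51, -21, -3).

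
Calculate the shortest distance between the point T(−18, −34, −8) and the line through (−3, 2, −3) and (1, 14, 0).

A direction vector is d = (4, 12, 3).
AP = (−15, −36, −5); AP·d = -507, |AP|² = 1546, |d|² = 169.
distance² = |AP|² − (AP·d)²/|d|² = 1546 − 257049/169 = 25, so the distance is 5.

5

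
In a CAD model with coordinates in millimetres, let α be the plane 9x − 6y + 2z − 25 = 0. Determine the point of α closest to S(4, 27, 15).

(13, 21, 17)

The perpendicular from S has direction n = (9, −6, 2): r = (4, 27, 15) + t(9, −6, 2).
Substitute into the plane: n·(S + tn) = 25 gives -96 + 121t = 25, so t = 1.
Foot = (4, 27, 15) + 1·(9, −6, 2) = (13, 21, 17).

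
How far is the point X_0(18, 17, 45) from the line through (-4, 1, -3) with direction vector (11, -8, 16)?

16√5

Direction vector d = (11, -8, 16).
AP = (22, 16, 48); AP·d = 882, |AP|² = 3044, |d|² = 441.
distance² = |AP|² − (AP·d)²/|d|² = 3044 − 777924/441 = 1280, so the distance is 16√5.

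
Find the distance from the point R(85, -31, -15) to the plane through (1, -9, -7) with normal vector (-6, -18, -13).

4/23

The plane has equation n·(r − (1, -9, -7)) = 0, i.e. n·r = 247.
Then n·(85, -31, -15) - 247 = -4.
|n| = √(36 + 324 + 169) = 23, so the distance is |-4|/23 = 4/23.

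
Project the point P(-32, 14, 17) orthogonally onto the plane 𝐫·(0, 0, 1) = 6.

(-32, 14, 6)

n = (0, 0, 1), |n|² = 1, and n·P − 6 = 11.
t = 11/1 = 11, so the foot is P − t·n = (-32, 14, 17) − 11·(0, 0, 1) = (-32, 14, 6).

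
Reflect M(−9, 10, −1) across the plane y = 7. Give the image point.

(-9, 4, -1)

With n = (0, 1, 0), the signed offset is (n·M − 7)/|n|² = 3/1 = 3.
M' = M − 2t·n = (−9, 10, −1) − 6·(0, 1, 0) = (−9, 4, −1).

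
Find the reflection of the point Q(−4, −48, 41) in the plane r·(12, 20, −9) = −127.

With n = (12, 20, −9), the signed offset is (n·Q − (-127))/|n|² = -1250/625 = -2.
Q' = Q − 2t·n = (−4, −48, 41) − (-4)·(12, 20, −9) = (44, 32, 5).

(44, 32, 5)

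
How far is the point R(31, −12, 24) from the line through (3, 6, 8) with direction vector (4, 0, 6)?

Direction vector d = (4, 0, 6).
AP = (28, −18, 16); AP·d = 208, |AP|² = 1364, |d|² = 52.
distance² = |AP|² − (AP·d)²/|d|² = 1364 − 43264/52 = 532, so the distance is 2√133.

2√133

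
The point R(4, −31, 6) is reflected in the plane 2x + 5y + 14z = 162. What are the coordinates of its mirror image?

(8, -21, 34)

With n = (2, 5, 14), the signed offset is (n·R − 162)/|n|² = -225/225 = -1.
R' = R − 2t·n = (4, −31, 6) − (-2)·(2, 5, 14) = (8, −21, 34).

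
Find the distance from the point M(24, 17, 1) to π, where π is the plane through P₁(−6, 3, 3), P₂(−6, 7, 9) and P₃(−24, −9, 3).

P₁P₂ = (0, 4, 6) and P₁P₃ = (−18, −12, 0), so a normal is n = P₁P₂ × P₁P₃ = (72, −108, 72).
n = (72, −108, 72); n·P − (-540) = 504; |n| = 36√17; distance = 504/(36√17) = 14√17/17.

14√17/17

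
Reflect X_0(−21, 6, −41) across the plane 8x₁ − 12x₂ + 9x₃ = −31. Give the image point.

(11, -42, -5)

n = (8, −12, 9), |n|² = 289, n·X_0 − (-31) = -578, so t = -578/289 = -2.
Foot F = X_0 − (-2)·n = (−5, −18, −23); the reflection is 2F − X_0 = (11, −42, −5).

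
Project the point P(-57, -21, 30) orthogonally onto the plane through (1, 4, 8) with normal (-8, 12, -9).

(-985/17, -333/17, 492/17)

The perpendicular from P has direction n = (-8, 12, -9): r = (-57, -21, 30) + t(-8, 12, -9).
Substitute into the plane: n·(P + tn) = -32 gives -66 + 289t = -32, so t = 2/17.
Foot = (-57, -21, 30) + (2/17)·(-8, 12, -9) = (-985/17, -333/17, 492/17).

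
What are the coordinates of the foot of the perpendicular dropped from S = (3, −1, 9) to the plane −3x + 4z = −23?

(9, -1, 1)

n = (−3, 0, 4), |n|² = 25, and n·S − (-23) = 50.
t = 50/25 = 2, so the foot is S − t·n = (3, −1, 9) − 2·(−3, 0, 4) = (9, −1, 1).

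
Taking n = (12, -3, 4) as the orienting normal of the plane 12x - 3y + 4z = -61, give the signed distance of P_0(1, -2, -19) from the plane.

n·P_0 − (-61) = 3.
|n| = 13, so the signed distance is 3/13.

3/13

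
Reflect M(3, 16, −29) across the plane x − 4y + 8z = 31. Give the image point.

With n = (1, −4, 8), the signed offset is (n·M − 31)/|n|² = -324/81 = -4.
M' = M − 2t·n = (3, 16, −29) − (-8)·(1, −4, 8) = (11, −16, 35).

(11, -16, 35)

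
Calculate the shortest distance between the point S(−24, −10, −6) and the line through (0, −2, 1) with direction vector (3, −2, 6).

Direction vector d = (3, −2, 6).
AP = (−24, −8, −7); AP·d = -98, |AP|² = 689, |d|² = 49.
distance² = |AP|² − (AP·d)²/|d|² = 689 − 9604/49 = 493, so the distance is √493.

√493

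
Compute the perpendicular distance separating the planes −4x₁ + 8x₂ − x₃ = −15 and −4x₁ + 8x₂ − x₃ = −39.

8/3

Both planes have normal n = (−4, 8, −1), |n| = 9. Any point on the first plane is at distance |(-39) − (-15)|/|n| = 24/9 = 8/3 from the second.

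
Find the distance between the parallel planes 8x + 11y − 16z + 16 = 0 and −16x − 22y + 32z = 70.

Divide the second equation by -2 to match normals: 8x + 11y − 16z = -35.
Both planes have normal n = (8, 11, −16), |n| = 21. Any point on the first plane is at distance |(-35) − (-16)|/|n| = 19/21 from the second.

19/21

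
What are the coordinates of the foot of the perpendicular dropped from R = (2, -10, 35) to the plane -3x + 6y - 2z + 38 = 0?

(-4, 2, 31)

The perpendicular from R has direction n = (-3, 6, -2): r = (2, -10, 35) + μ(-3, 6, -2).
Substitute into the plane: n·(R + μn) = -38 gives -136 + 49μ = -38, so μ = 2.
Foot = (2, -10, 35) + 2·(-3, 6, -2) = (-4, 2, 31).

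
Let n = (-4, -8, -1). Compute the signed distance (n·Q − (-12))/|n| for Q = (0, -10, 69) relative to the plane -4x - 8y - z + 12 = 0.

n·Q − (-12) = 23.
|n| = 9, so the signed distance is 23/9.

23/9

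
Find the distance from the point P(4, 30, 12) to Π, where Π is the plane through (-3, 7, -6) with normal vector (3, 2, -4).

5/√29

The plane has equation n·(r − (-3, 7, -6)) = 0, i.e. n·r = 29.
d = |3·4 + 2·30 + (-4)·12 − 29| / √(9 + 4 + 16) = |-5| / √29 = 5√29/29.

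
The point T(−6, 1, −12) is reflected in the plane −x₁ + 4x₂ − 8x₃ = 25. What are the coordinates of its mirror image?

(-4, -7, 4)

With n = (−1, 4, −8), the signed offset is (n·T − 25)/|n|² = 81/81 = 1.
T' = T − 2t·n = (−6, 1, −12) − 2·(−1, 4, −8) = (−4, −7, 4).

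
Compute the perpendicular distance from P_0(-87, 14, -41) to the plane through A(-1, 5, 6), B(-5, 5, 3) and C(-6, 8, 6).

AB = (-4, 0, -3) and AC = (-5, 3, 0), so a normal is n = AB × AC = (9, 15, -12).
Then n·(-87, 14, -41) - (-6) = -75.
|n| = √(81 + 225 + 144) = 15√2, so the distance is |-75|/(15√2) = 5√2/2.

5√2/2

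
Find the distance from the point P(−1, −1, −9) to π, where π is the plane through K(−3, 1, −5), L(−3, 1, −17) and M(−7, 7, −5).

2√13/13

KL = (0, 0, −12) and KM = (−4, 6, 0), so a normal is n = KL × KM = (72, 48, 0).
Then n·(−1, −1, −9) − (−168) = 48.
|n| = √(5184 + 2304 + 0) = 24√13, so the distance is |48|/(24√13) = 2/√13.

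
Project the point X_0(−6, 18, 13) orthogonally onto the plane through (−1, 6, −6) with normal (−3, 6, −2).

(-3, 12, 15)

n = (−3, 6, −2), |n|² = 49, and n·X_0 − 51 = 49.
t = 49/49 = 1, so the foot is X_0 − t·n = (−6, 18, 13) − 1·(−3, 6, −2) = (−3, 12, 15).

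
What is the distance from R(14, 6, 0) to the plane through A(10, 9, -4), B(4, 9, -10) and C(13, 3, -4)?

1

AB = (-6, 0, -6) and AC = (3, -6, 0), so a normal is n = AB × AC = (-36, -18, 36).
Then n·(14, 6, 0) - (-666) = 54.
|n| = √(1296 + 324 + 1296) = 54, so the distance is |54|/54 = 1.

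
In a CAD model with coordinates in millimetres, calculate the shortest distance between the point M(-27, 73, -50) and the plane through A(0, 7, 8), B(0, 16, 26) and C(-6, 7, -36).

AB = (0, 9, 18) and AC = (-6, 0, -44), so a normal is n = AB × AC = (-396, -108, 54).
Then n·(-27, 73, -50) - (-324) = 432.
|n| = √(156816 + 11664 + 2916) = 414, so the distance is |432|/414 = 24/23.

24/23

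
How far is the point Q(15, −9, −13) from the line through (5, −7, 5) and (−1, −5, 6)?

2√66

A direction vector is d = (−6, 2, 1).
AP = (10, −2, −18), and AP × d = (34, 98, 8).
|AP × d|² = 10824 and |d|² = 41, so the distance is √(10824/41) = √264 = 2√66.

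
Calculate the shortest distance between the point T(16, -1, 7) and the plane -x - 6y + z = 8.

Normal vector n = (-1, -6, 1), and n·(16, -1, 7) - 8 = -11.
|n| = √(1 + 36 + 1) = √38, so the distance is |-11|/√38 = 11√38/38.

11√38/38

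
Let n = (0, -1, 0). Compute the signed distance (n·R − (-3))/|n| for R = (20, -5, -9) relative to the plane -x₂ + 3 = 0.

8

n·R − (-3) = 8.
|n| = 1, so the signed distance is 8/1 = 8.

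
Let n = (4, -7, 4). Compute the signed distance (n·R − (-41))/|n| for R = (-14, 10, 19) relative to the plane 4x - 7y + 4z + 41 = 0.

-1

n·R − (-41) = -9.
|n| = 9, so the signed distance is -9/9 = -1.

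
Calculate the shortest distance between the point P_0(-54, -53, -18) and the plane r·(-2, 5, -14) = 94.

d = |(-2)·(-54) + 5·(-53) + (-14)·(-18) − 94| / √(4 + 25 + 196) = |1| / 15 = 1/15.

1/15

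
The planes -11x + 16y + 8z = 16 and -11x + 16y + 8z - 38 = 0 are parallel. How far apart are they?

Both planes have normal n = (-11, 16, 8), |n| = 21. Any point on the first plane is at distance |38 − 16|/|n| = 22/21 from the second.

22/21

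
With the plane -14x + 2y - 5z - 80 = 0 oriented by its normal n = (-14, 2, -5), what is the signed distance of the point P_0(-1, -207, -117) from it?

7

n·P_0 − 80 = 105.
|n| = 15, so the signed distance is 105/15 = 7.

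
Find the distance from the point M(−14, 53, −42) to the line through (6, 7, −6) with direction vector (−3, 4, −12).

2√277

Direction vector d = (−3, 4, −12).
AP = (−20, 46, −36), and AP × d = (−408, −132, 58).
|AP × d|² = 187252 and |d|² = 169, so the distance is √(187252/169) = √1108 = 2√277.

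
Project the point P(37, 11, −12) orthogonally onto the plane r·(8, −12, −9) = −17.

n = (8, −12, −9), |n|² = 289, and n·P − (-17) = 289.
t = 289/289 = 1, so the foot is P − t·n = (37, 11, −12) − 1·(8, −12, −9) = (29, 23, −3).

(29, 23, -3)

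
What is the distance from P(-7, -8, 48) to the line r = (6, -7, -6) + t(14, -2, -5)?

√2186

Direction vector d = (14, -2, -5).
AP = (-13, -1, 54), and AP × d = (113, 691, 40).
|AP × d|² = 491850 and |d|² = 225, so the distance is √(491850/225) = √2186.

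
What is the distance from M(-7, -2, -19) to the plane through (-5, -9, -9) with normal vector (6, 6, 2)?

5√19/19

The plane has equation n·(r − (-5, -9, -9)) = 0, i.e. n·r = -102.
Then n·(-7, -2, -19) - (-102) = 10.
|n| = √(36 + 36 + 4) = 2√19, so the distance is |10|/(2√19) = 5√19/19.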